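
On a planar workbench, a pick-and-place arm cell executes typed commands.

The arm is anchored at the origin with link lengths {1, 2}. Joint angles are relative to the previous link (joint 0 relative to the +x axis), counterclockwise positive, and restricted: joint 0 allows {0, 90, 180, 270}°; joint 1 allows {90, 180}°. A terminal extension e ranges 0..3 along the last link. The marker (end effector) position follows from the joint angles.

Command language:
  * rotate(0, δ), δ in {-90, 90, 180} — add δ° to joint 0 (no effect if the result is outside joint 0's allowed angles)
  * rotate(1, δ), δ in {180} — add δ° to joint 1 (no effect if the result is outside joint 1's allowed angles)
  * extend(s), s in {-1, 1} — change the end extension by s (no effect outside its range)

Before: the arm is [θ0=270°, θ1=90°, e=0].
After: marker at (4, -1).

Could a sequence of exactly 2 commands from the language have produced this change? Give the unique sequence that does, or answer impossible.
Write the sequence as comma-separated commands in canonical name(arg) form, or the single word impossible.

extend(1), extend(1)

begin: [θ0=270°, θ1=90°, e=0]
1. extend(1) → [θ0=270°, θ1=90°, e=1]
2. extend(1) → [θ0=270°, θ1=90°, e=2]
no other 2-command option fits: unique.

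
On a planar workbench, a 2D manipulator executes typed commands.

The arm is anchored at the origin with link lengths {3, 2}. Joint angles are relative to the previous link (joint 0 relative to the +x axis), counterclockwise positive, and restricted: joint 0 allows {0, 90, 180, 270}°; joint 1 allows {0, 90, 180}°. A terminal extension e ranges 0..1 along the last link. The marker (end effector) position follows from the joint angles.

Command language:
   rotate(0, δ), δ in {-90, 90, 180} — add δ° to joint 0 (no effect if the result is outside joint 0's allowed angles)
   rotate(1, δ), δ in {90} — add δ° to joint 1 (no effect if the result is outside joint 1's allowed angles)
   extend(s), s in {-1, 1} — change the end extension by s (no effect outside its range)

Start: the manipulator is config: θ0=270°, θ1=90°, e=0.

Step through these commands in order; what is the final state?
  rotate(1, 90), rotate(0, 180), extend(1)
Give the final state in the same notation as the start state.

config: θ0=90°, θ1=180°, e=1

start: config: θ0=270°, θ1=90°, e=0
1. rotate(1, 90) → config: θ0=270°, θ1=180°, e=0
2. rotate(0, 180) → config: θ0=90°, θ1=180°, e=0
3. extend(1) → config: θ0=90°, θ1=180°, e=1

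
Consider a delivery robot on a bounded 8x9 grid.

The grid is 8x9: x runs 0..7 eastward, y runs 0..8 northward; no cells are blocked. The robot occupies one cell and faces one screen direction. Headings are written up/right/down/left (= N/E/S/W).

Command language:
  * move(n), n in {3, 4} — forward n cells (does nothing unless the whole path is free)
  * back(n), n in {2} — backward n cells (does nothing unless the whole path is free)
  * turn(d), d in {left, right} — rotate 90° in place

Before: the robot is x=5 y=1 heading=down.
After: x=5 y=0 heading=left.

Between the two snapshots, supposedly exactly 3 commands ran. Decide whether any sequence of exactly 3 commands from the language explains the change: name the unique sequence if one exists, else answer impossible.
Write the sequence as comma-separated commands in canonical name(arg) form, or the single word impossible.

back(2), move(3), turn(right)

key: running turn(right) before back(2) would end elsewhere — order is forced
start: x=5 y=1 heading=down
[1] after back(2): x=5 y=3 heading=down
[2] after move(3): x=5 y=0 heading=down
[3] after turn(right): x=5 y=0 heading=left
uniquely the one of 125 3-step routes that fits.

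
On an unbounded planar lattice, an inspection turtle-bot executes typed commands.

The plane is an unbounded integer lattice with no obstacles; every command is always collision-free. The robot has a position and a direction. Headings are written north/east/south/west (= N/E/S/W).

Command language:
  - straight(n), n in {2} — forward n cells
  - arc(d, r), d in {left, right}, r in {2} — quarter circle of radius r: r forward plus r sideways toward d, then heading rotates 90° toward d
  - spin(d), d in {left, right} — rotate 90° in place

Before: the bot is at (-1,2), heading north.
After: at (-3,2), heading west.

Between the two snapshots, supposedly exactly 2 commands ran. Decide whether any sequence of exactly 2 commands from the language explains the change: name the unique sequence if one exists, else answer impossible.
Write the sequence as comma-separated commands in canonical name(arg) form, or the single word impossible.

spin(left), straight(2)

key: position moved to (-3,2) AND the heading swung to W — translation plus rotation needed
t0: at (-1,2), heading north
step 1 (spin(left)): at (-1,2), heading west
step 2 (straight(2)): at (-3,2), heading west
no other 2-command option fits: unique.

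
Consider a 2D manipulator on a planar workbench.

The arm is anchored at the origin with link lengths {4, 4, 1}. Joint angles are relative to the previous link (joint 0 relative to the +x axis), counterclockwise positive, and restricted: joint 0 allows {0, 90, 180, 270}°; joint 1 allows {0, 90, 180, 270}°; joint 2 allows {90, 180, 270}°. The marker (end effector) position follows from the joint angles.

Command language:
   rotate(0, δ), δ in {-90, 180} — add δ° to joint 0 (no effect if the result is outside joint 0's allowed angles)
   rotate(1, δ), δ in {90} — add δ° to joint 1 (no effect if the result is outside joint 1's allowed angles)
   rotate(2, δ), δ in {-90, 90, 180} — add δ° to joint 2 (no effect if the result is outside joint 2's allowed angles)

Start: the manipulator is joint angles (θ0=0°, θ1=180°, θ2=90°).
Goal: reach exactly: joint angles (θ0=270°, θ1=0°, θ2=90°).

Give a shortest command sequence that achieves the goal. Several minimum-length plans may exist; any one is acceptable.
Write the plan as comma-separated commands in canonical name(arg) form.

rotate(0, -90), rotate(1, 90), rotate(1, 90)

t0: joint angles (θ0=0°, θ1=180°, θ2=90°)
t=1 rotate(0, -90) ⇒ joint angles (θ0=270°, θ1=180°, θ2=90°)
t=2 rotate(1, 90) ⇒ joint angles (θ0=270°, θ1=270°, θ2=90°)
t=3 rotate(1, 90) ⇒ joint angles (θ0=270°, θ1=0°, θ2=90°)
shorter routes all fall short; 3 is best.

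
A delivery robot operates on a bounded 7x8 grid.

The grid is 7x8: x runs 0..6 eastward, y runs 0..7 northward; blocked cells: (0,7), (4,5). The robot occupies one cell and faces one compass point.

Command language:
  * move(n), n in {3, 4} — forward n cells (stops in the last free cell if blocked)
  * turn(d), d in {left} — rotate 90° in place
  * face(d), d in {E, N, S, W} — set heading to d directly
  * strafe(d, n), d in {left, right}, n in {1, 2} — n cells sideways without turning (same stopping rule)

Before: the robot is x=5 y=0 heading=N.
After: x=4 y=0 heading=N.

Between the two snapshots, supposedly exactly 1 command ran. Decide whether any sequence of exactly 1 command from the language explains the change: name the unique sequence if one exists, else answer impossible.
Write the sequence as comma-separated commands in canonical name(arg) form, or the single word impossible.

key: still facing N — the one step turns nothing
begin: x=5 y=0 heading=N
[1] after strafe(left, 1): x=4 y=0 heading=N
no rival 1-sequence matches.

strafe(left, 1)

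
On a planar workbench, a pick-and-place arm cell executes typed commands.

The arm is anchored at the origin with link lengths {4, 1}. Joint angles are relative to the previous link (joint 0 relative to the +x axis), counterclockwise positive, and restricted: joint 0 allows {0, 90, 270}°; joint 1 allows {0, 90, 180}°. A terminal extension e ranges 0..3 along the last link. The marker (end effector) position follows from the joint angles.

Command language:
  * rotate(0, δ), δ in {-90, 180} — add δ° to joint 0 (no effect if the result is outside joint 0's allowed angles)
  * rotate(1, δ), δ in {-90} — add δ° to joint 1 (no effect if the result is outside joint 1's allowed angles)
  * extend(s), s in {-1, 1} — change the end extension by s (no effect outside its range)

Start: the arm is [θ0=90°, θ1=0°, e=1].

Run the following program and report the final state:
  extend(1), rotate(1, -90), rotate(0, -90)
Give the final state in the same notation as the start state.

[θ0=0°, θ1=0°, e=2]

start: [θ0=90°, θ1=0°, e=1]
t=1 extend(1) ⇒ [θ0=90°, θ1=0°, e=2]
t=2 rotate(1, -90) ⇒ [θ0=90°, θ1=0°, e=2]
t=3 rotate(0, -90) ⇒ [θ0=0°, θ1=0°, e=2]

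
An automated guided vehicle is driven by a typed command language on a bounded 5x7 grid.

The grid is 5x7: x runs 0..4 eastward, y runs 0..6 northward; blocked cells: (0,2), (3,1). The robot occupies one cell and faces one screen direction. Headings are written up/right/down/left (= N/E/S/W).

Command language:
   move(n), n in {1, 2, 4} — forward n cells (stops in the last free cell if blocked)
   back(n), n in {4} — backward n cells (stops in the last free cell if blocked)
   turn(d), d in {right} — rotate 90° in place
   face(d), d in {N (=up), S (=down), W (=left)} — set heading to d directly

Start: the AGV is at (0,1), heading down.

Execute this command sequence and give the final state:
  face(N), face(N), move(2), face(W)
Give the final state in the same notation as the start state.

at (0,1), heading left

t0: at (0,1), heading down
step 1 (face(N)): at (0,1), heading up
step 2 (face(N)): at (0,1), heading up
step 3 (move(2)): at (0,1), heading up
step 4 (face(W)): at (0,1), heading left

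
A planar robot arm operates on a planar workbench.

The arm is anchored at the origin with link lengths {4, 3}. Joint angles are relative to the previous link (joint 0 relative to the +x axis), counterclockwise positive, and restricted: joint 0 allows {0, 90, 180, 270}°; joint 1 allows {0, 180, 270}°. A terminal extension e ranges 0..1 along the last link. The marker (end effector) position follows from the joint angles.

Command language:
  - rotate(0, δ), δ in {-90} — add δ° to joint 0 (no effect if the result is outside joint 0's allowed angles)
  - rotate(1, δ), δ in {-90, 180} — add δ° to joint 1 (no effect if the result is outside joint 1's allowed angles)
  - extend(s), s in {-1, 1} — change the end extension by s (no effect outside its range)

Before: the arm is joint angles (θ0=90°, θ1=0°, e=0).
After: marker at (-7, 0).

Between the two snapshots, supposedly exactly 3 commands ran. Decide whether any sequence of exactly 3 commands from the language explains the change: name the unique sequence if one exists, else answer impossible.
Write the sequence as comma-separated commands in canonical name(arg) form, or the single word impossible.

rotate(0, -90), rotate(0, -90), rotate(0, -90)

from: joint angles (θ0=90°, θ1=0°, e=0)
[1] after rotate(0, -90): joint angles (θ0=0°, θ1=0°, e=0)
[2] after rotate(0, -90): joint angles (θ0=270°, θ1=0°, e=0)
[3] after rotate(0, -90): joint angles (θ0=180°, θ1=0°, e=0)
all 125 alternatives checked — unique.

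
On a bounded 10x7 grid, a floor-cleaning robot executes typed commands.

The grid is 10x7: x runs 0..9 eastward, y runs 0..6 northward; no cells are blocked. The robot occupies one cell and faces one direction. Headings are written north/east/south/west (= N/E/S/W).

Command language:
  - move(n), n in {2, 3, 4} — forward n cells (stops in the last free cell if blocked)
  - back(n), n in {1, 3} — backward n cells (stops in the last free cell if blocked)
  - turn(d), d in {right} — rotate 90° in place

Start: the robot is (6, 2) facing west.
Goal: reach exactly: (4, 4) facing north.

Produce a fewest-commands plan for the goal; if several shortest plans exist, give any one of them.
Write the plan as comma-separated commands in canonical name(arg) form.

move(2), turn(right), move(2)

begin: (6, 2) facing west
step 1 (move(2)): (4, 2) facing west
step 2 (turn(right)): (4, 2) facing north
step 3 (move(2)): (4, 4) facing north
shorter routes all fall short; 3 is best.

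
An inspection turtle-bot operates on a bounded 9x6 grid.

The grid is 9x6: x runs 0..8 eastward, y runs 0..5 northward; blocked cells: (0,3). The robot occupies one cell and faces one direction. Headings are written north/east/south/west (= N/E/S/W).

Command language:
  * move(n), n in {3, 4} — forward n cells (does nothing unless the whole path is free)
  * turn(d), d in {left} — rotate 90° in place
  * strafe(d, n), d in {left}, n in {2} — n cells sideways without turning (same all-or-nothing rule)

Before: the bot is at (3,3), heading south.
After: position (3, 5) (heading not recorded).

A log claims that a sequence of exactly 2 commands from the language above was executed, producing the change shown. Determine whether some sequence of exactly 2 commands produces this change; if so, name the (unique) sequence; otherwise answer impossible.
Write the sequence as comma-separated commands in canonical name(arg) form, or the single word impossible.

key: order matters: swapping turn(left) and strafe(left, 2) lands elsewhere
begin: at (3,3), heading south
[1] after turn(left): at (3,3), heading east
[2] after strafe(left, 2): at (3,5), heading east
no other 2-command option fits: unique.

turn(left), strafe(left, 2)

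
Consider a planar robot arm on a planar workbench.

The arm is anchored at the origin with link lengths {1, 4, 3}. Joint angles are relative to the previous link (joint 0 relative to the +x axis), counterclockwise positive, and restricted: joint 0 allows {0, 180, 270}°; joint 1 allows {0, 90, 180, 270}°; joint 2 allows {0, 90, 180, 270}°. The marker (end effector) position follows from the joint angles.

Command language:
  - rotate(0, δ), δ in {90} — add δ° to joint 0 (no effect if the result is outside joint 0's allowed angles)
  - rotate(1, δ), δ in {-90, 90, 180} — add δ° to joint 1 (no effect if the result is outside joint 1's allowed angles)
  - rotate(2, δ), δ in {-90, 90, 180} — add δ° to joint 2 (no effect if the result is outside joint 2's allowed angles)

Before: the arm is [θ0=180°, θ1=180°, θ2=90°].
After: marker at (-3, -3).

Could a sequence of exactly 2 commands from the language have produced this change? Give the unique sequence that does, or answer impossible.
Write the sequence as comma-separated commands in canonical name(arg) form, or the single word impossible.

rotate(0, 90), rotate(0, 90)

from: [θ0=180°, θ1=180°, θ2=90°]
1. rotate(0, 90) → [θ0=270°, θ1=180°, θ2=90°]
2. rotate(0, 90) → [θ0=0°, θ1=180°, θ2=90°]
uniquely the one of 49 2-step routes that fits.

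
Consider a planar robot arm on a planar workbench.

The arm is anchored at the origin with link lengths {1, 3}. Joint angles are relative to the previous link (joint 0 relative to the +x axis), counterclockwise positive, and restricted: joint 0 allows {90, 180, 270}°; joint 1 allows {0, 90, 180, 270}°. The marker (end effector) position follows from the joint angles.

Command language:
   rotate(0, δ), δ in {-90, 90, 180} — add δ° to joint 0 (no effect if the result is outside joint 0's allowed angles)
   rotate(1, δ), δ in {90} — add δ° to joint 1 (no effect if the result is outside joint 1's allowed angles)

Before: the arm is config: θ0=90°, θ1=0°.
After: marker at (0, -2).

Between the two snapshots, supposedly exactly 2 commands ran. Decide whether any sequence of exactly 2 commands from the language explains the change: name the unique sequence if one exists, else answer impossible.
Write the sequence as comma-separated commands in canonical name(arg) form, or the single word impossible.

rotate(1, 90), rotate(1, 90)

t0: config: θ0=90°, θ1=0°
[1] after rotate(1, 90): config: θ0=90°, θ1=90°
[2] after rotate(1, 90): config: θ0=90°, θ1=180°
uniquely the one of 16 2-step routes that fits.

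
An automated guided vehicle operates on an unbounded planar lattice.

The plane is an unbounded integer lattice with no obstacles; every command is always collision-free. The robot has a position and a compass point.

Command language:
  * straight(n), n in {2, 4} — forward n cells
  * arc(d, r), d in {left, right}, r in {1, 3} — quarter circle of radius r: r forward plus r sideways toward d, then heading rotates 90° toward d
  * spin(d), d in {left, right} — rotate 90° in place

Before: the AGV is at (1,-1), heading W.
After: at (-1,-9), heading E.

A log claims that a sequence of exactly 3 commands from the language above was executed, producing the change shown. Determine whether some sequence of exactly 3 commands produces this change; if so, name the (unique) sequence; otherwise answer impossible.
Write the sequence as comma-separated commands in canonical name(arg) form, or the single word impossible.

key: cell and facing (now E) both changed — the 3 commands mix motion and turning
begin: at (1,-1), heading W
[1] after arc(left, 3): at (-2,-4), heading S
[2] after straight(4): at (-2,-8), heading S
[3] after arc(left, 1): at (-1,-9), heading E
no other 3-command option fits: unique.

arc(left, 3), straight(4), arc(left, 1)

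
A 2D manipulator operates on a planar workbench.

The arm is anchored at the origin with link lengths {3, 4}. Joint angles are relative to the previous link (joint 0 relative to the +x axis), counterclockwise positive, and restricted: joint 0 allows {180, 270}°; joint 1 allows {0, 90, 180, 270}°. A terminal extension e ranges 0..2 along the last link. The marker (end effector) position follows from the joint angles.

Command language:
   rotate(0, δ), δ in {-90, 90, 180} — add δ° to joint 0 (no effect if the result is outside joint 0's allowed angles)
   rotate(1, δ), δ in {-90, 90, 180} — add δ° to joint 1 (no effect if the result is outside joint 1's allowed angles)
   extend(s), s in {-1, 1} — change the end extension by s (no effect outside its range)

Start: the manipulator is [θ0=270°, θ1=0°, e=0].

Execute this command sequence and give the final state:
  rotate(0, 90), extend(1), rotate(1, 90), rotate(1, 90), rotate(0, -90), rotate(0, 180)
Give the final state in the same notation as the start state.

[θ0=180°, θ1=180°, e=1]

t0: [θ0=270°, θ1=0°, e=0]
[1] after rotate(0, 90): [θ0=270°, θ1=0°, e=0]
[2] after extend(1): [θ0=270°, θ1=0°, e=1]
[3] after rotate(1, 90): [θ0=270°, θ1=90°, e=1]
[4] after rotate(1, 90): [θ0=270°, θ1=180°, e=1]
[5] after rotate(0, -90): [θ0=180°, θ1=180°, e=1]
[6] after rotate(0, 180): [θ0=180°, θ1=180°, e=1]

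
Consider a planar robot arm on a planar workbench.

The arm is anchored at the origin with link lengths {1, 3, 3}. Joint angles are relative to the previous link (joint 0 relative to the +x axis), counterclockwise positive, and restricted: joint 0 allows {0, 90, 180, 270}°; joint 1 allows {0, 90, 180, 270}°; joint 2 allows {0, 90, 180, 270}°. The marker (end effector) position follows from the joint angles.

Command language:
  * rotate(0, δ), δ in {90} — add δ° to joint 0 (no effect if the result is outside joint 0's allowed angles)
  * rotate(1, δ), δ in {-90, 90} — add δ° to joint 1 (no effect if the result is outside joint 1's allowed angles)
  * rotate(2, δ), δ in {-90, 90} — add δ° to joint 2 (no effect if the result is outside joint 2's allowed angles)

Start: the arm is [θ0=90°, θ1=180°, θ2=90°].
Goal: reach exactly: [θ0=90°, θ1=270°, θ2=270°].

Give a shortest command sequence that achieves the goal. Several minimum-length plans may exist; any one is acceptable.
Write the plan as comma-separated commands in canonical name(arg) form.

rotate(1, 90), rotate(2, 90), rotate(2, 90)

initial: [θ0=90°, θ1=180°, θ2=90°]
step 1 (rotate(1, 90)): [θ0=90°, θ1=270°, θ2=90°]
step 2 (rotate(2, 90)): [θ0=90°, θ1=270°, θ2=180°]
step 3 (rotate(2, 90)): [θ0=90°, θ1=270°, θ2=270°]
no 2-step plan works, so 3 is optimal.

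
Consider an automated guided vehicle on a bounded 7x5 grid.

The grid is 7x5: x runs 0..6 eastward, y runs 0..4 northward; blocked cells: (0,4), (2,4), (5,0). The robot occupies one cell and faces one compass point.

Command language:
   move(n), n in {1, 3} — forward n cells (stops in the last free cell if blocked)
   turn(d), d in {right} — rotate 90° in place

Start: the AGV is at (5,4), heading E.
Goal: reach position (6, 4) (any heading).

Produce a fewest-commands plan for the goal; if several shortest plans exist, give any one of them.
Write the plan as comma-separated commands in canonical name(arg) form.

move(3)

from: at (5,4), heading E
1. move(3) → at (6,4), heading E
minimal: 1 command(s), checked below 1.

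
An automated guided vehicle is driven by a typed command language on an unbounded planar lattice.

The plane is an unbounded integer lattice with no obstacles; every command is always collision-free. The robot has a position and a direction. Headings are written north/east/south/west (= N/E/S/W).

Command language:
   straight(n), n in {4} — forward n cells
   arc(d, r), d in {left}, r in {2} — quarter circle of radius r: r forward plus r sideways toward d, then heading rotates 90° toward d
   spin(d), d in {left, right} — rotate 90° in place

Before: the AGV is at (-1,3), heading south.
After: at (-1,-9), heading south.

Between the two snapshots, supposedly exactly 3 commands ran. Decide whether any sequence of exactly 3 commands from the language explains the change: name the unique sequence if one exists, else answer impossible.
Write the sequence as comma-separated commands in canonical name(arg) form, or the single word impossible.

key: still facing S at the end — nothing in the sequence rotates
t0: at (-1,3), heading south
[1] after straight(4): at (-1,-1), heading south
[2] after straight(4): at (-1,-5), heading south
[3] after straight(4): at (-1,-9), heading south
uniquely the one of 64 3-step routes that fits.

straight(4), straight(4), straight(4)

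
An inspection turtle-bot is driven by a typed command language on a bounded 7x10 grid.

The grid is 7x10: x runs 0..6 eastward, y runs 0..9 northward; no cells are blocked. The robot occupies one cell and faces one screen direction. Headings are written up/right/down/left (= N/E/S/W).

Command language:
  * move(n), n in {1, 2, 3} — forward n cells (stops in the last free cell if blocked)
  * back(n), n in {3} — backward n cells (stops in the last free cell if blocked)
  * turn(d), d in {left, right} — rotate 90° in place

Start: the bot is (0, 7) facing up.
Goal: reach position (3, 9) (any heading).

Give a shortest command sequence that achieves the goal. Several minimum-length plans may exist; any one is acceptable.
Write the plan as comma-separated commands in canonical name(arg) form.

start: (0, 7) facing up
step 1 (move(2)): (0, 9) facing up
step 2 (turn(right)): (0, 9) facing right
step 3 (move(3)): (3, 9) facing right
nothing shorter than 3 reaches the goal.

move(2), turn(right), move(3)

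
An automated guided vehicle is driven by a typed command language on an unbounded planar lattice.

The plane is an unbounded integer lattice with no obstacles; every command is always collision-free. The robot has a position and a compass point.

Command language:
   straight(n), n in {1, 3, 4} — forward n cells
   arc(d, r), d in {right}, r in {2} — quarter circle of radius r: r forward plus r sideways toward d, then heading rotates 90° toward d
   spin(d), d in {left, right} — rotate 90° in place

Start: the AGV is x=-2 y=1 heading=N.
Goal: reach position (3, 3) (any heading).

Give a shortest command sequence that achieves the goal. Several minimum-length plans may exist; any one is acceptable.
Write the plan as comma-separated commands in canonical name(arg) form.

arc(right, 2), straight(3)

from: x=-2 y=1 heading=N
step 1 (arc(right, 2)): x=0 y=3 heading=E
step 2 (straight(3)): x=3 y=3 heading=E
minimal: 2 command(s), checked below 2.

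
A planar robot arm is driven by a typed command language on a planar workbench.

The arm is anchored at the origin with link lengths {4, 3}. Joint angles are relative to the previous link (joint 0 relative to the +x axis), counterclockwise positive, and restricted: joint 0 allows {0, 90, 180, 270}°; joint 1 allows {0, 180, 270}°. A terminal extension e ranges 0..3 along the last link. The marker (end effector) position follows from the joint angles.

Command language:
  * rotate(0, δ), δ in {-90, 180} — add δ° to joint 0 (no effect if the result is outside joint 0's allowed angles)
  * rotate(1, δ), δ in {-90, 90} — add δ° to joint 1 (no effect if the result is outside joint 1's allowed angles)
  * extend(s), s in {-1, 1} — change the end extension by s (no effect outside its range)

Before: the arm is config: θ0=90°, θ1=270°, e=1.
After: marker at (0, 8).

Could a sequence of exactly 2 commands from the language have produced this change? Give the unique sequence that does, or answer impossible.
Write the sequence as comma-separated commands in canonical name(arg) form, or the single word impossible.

t0: config: θ0=90°, θ1=270°, e=1
t=1 rotate(1, 90) ⇒ config: θ0=90°, θ1=0°, e=1
t=2 rotate(1, 90) ⇒ config: θ0=90°, θ1=0°, e=1
all 36 alternatives checked — unique.

rotate(1, 90), rotate(1, 90)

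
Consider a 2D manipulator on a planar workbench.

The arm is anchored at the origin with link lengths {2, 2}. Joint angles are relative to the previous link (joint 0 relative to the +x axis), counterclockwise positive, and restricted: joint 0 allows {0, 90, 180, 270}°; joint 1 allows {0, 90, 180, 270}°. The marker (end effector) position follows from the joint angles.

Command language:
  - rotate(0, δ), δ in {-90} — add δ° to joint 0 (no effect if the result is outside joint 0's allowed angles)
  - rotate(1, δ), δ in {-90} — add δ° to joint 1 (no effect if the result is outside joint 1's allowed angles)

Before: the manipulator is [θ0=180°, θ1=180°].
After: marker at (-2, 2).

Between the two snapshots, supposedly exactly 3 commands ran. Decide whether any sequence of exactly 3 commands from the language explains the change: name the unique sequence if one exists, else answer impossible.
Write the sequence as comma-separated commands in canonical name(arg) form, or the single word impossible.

begin: [θ0=180°, θ1=180°]
1. rotate(1, -90) → [θ0=180°, θ1=90°]
2. rotate(1, -90) → [θ0=180°, θ1=0°]
3. rotate(1, -90) → [θ0=180°, θ1=270°]
no rival 3-sequence matches.

rotate(1, -90), rotate(1, -90), rotate(1, -90)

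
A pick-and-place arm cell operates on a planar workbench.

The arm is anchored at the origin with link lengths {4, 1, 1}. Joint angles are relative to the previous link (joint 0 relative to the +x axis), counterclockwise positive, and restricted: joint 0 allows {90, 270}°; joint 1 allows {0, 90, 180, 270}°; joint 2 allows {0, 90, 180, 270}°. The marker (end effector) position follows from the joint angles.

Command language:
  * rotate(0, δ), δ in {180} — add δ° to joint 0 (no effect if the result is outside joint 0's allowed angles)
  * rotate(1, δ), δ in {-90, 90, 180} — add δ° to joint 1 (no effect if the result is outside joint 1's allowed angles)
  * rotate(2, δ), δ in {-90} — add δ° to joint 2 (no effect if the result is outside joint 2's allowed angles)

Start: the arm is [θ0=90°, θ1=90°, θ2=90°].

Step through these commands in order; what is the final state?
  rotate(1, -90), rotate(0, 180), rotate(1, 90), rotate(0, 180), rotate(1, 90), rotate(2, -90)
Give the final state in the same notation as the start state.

[θ0=90°, θ1=180°, θ2=0°]

start: [θ0=90°, θ1=90°, θ2=90°]
1. rotate(1, -90) → [θ0=90°, θ1=0°, θ2=90°]
2. rotate(0, 180) → [θ0=270°, θ1=0°, θ2=90°]
3. rotate(1, 90) → [θ0=270°, θ1=90°, θ2=90°]
4. rotate(0, 180) → [θ0=90°, θ1=90°, θ2=90°]
5. rotate(1, 90) → [θ0=90°, θ1=180°, θ2=90°]
6. rotate(2, -90) → [θ0=90°, θ1=180°, θ2=0°]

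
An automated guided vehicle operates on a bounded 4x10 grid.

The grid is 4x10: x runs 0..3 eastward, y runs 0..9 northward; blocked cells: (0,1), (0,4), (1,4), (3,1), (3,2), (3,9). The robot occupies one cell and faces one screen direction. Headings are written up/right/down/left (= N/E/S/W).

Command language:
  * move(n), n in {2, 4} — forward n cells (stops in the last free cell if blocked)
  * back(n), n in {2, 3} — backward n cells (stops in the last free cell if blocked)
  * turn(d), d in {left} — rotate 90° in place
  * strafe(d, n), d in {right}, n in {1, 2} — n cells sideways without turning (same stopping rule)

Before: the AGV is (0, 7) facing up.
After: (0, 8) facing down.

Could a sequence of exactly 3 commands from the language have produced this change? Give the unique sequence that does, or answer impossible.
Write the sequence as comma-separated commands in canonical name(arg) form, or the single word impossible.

key: position moved to (0,8) AND the heading swung to S — translation plus rotation needed
from: (0, 7) facing up
[1] after turn(left): (0, 7) facing left
[2] after strafe(right, 1): (0, 8) facing left
[3] after turn(left): (0, 8) facing down
no rival 3-sequence matches.

turn(left), strafe(right, 1), turn(left)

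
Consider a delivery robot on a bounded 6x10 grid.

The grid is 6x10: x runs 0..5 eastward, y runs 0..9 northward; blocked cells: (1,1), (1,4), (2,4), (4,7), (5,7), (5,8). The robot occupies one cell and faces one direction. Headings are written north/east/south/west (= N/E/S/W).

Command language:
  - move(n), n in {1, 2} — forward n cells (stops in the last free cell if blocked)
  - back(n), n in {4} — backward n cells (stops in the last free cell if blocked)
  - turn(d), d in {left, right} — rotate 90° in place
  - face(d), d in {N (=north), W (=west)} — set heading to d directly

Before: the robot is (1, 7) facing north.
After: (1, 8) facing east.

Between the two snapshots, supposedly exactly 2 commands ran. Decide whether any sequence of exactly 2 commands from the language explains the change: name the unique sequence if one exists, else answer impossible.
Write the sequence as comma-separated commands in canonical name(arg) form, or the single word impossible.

move(1), turn(right)

key: order matters: swapping move(1) and turn(right) lands elsewhere
start: (1, 7) facing north
1. move(1) → (1, 8) facing north
2. turn(right) → (1, 8) facing east
no other 2-command option fits: unique.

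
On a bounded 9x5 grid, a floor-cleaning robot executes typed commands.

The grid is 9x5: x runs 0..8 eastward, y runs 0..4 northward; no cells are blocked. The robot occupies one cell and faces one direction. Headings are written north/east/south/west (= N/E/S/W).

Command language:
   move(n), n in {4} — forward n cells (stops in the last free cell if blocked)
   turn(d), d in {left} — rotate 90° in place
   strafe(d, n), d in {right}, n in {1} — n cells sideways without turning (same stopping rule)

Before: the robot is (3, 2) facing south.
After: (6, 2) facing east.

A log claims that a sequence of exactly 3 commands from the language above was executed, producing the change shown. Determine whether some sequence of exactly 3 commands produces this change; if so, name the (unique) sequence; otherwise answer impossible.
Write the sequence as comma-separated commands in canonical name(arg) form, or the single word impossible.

strafe(right, 1), turn(left), move(4)

key: position moved to (6,2) AND the heading swung to E — translation plus rotation needed
from: (3, 2) facing south
t=1 strafe(right, 1) ⇒ (2, 2) facing south
t=2 turn(left) ⇒ (2, 2) facing east
t=3 move(4) ⇒ (6, 2) facing east
all 27 alternatives checked — unique.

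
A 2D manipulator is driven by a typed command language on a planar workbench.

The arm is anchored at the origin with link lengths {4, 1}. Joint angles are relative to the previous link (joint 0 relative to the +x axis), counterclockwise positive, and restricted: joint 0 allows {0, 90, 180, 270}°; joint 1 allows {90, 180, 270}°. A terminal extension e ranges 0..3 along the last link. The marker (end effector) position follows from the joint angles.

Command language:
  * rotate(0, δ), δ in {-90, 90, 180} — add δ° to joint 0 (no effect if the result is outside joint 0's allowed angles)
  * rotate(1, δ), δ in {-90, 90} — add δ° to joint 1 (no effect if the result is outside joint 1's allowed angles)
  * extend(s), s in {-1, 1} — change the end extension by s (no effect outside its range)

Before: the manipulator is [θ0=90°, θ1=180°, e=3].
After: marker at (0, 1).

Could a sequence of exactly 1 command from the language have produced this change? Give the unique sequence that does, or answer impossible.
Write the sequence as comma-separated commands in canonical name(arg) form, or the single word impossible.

t0: [θ0=90°, θ1=180°, e=3]
step 1 (extend(-1)): [θ0=90°, θ1=180°, e=2]
no rival 1-sequence matches.

extend(-1)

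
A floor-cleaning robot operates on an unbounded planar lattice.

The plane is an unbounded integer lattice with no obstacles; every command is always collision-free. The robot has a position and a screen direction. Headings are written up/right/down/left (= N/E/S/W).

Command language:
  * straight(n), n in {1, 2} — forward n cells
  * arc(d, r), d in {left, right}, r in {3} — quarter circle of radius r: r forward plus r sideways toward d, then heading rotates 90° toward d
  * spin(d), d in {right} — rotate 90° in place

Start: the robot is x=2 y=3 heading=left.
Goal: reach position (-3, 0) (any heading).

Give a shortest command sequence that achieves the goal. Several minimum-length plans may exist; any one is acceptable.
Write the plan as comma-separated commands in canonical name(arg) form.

straight(2), arc(left, 3)

initial: x=2 y=3 heading=left
[1] after straight(2): x=0 y=3 heading=left
[2] after arc(left, 3): x=-3 y=0 heading=down
minimal: 2 command(s), checked below 2.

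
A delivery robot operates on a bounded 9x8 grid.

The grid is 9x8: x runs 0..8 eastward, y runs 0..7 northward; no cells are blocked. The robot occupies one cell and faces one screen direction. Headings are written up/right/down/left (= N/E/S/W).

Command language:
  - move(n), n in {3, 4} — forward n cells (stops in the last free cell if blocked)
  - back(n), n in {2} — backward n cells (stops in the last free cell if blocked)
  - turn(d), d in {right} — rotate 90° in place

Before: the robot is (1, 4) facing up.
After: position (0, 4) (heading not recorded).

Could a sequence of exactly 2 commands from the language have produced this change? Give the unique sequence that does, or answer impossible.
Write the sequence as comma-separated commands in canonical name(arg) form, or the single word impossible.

key: running back(2) before turn(right) would end elsewhere — order is forced
initial: (1, 4) facing up
step 1 (turn(right)): (1, 4) facing right
step 2 (back(2)): (0, 4) facing right
all 16 alternatives checked — unique.

turn(right), back(2)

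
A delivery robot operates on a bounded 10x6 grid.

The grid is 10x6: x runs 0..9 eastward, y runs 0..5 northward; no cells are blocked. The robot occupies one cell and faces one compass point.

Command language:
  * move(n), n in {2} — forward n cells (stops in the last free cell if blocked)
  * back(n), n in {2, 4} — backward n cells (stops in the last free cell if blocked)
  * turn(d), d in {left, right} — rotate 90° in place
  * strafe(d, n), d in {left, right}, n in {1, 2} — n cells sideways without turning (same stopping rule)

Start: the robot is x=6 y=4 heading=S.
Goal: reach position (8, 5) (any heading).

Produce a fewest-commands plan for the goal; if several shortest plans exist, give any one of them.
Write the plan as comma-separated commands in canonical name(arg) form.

begin: x=6 y=4 heading=S
[1] after back(4): x=6 y=5 heading=S
[2] after strafe(left, 2): x=8 y=5 heading=S
minimal: 2 command(s), checked below 2.

back(4), strafe(left, 2)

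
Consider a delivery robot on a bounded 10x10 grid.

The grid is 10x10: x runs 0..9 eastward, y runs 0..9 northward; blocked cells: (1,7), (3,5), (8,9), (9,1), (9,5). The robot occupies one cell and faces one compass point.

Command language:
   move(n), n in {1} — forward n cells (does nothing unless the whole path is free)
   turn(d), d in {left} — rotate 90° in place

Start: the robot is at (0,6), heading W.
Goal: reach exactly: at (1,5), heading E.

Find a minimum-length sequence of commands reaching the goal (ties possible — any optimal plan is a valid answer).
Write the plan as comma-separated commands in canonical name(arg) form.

turn(left), move(1), turn(left), move(1)

start: at (0,6), heading W
[1] after turn(left): at (0,6), heading S
[2] after move(1): at (0,5), heading S
[3] after turn(left): at (0,5), heading E
[4] after move(1): at (1,5), heading E
nothing shorter than 4 reaches the goal.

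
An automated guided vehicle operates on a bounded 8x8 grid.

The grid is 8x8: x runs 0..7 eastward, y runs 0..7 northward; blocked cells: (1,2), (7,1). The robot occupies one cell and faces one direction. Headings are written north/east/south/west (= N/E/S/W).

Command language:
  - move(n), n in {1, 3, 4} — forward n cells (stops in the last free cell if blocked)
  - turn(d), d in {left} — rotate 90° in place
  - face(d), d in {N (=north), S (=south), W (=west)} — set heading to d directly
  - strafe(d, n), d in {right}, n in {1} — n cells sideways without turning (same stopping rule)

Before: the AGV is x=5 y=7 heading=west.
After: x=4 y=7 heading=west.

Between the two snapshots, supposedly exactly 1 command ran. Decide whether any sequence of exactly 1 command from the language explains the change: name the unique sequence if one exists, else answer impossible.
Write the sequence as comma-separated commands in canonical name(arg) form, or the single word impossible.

move(1)

key: still facing W — the one step turns nothing
initial: x=5 y=7 heading=west
t=1 move(1) ⇒ x=4 y=7 heading=west
no other 1-command option fits: unique.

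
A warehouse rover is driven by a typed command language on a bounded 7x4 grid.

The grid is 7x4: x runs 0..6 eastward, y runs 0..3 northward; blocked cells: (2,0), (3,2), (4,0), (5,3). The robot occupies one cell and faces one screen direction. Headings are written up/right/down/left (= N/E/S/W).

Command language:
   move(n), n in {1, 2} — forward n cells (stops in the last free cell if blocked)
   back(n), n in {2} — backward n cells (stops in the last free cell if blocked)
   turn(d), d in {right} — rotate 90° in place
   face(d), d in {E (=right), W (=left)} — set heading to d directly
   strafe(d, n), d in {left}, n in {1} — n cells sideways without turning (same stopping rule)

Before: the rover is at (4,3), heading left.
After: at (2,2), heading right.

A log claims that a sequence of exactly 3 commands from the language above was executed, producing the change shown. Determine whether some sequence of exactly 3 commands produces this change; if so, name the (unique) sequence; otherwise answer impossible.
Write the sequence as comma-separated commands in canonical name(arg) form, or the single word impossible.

move(2), strafe(left, 1), face(E)

key: running face(E) before move(2) would end elsewhere — order is forced
start: at (4,3), heading left
step 1 (move(2)): at (2,3), heading left
step 2 (strafe(left, 1)): at (2,2), heading left
step 3 (face(E)): at (2,2), heading right
no other 3-command option fits: unique.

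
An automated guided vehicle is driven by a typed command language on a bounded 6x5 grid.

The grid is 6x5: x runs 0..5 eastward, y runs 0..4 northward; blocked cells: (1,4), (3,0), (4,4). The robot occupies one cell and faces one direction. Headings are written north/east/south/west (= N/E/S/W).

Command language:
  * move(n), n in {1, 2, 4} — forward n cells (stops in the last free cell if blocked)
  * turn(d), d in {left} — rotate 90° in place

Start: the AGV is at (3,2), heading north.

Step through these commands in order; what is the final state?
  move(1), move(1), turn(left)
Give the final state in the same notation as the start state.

at (3,4), heading west

from: at (3,2), heading north
1. move(1) → at (3,3), heading north
2. move(1) → at (3,4), heading north
3. turn(left) → at (3,4), heading west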